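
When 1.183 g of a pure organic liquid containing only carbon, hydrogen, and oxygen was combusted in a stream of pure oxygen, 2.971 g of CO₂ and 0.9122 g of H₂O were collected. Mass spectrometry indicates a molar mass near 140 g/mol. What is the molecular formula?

C8H12O2

mol C = 2.971 g CO₂ ÷ 44.009 g/mol = 0.067509 mol
mol H = 2 × 0.9122 g H₂O ÷ 18.015 g/mol = 0.10127 mol
mass O = 1.183 − (0.81085 + 0.10208) = 0.27007 g → mol O = 0.27007 ÷ 15.999 = 0.016880 mol
Divide by the smallest (0.016880 mol): C 3.999, H 5.999, O 1.000
Empirical formula: C4H6O
Empirical-formula mass = 70.09 g/mol; 140 ÷ 70.09 ≈ 2, so the molecular formula is C8H12O2.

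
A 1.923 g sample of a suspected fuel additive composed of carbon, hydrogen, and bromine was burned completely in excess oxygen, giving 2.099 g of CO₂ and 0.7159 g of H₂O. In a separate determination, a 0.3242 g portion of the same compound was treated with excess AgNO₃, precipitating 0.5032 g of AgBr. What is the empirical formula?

C3H5Br

mol C = 2.099 g CO₂ ÷ 44.009 g/mol = 0.047695 mol
mol H = 2 × 0.7159 g H₂O ÷ 18.015 g/mol = 0.079478 mol
From the AgBr data: mol Br per gram of compound = (0.5032 ÷ 187.772) ÷ 0.3242 = 0.0082660 mol/g, so in the 1.923 g combustion sample mol Br = 0.015896 mol
Divide by the smallest (0.015896 mol): C 3.001, H 5.000, Br 1.000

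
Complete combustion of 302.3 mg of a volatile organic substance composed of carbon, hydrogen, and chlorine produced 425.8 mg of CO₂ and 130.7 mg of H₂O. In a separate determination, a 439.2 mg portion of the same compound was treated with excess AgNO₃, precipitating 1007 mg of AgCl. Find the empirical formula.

mol C = 0.4258 g CO₂ ÷ 44.009 g/mol = 0.0096753 mol
mol H = 2 × 0.1307 g H₂O ÷ 18.015 g/mol = 0.014510 mol
From the AgCl data: mol Cl per gram of compound = (1.007 ÷ 143.318) ÷ 0.4392 = 0.015998 mol/g, so in the 0.3023 g combustion sample mol Cl = 0.0048362 mol
Divide by the smallest (0.0048362 mol): C 2.001, H 3.000, Cl 1.000

C2H3Cl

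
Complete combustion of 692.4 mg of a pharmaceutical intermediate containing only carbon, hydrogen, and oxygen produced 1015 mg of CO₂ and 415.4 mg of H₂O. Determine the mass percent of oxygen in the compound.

53.28%

mol C = 1.015 g CO₂ ÷ 44.009 g/mol = 0.023063 mol
mol H = 2 × 0.4154 g H₂O ÷ 18.015 g/mol = 0.046117 mol
mass O = 0.6924 − (0.27702 + 0.046486) = 0.36890 g → mol O = 0.36890 ÷ 15.999 = 0.023058 mol
mass % O = 0.36890 g ÷ 0.6924 g × 100%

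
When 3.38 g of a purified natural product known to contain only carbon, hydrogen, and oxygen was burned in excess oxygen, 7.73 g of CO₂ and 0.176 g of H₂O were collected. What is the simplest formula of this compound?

mol C = 7.73 g CO₂ ÷ 44.009 g/mol = 0.1756 mol
mol H = 2 × 0.176 g H₂O ÷ 18.015 g/mol = 0.01954 mol
mass O = 3.38 − (2.110 + 0.01970) = 1.251 g → mol O = 1.251 ÷ 15.999 = 0.07817 mol
Divide by the smallest (0.01954 mol): C 8.989, H 1.000, O 4.001

C9HO4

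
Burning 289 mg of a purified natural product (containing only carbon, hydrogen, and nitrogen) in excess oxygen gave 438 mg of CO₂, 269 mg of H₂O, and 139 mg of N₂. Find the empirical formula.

mol C = 0.438 g CO₂ ÷ 44.009 g/mol = 0.009953 mol
mol H = 2 × 0.269 g H₂O ÷ 18.015 g/mol = 0.02986 mol
mol N = 2 × 0.139 g N₂ ÷ 28.014 g/mol = 0.009924 mol
Divide by the smallest (0.009924 mol): C 1.003, H 3.009, N 1.000

CH3N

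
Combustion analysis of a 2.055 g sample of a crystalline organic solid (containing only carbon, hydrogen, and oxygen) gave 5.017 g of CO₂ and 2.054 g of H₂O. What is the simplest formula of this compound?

mol C = 5.017 g CO₂ ÷ 44.009 g/mol = 0.11400 mol
mol H = 2 × 2.054 g H₂O ÷ 18.015 g/mol = 0.22803 mol
mass O = 2.055 − (1.3692 + 0.22986) = 0.45590 g → mol O = 0.45590 ÷ 15.999 = 0.028495 mol
Divide by the smallest (0.028495 mol): C 4.001, H 8.002, O 1.000

C4H8O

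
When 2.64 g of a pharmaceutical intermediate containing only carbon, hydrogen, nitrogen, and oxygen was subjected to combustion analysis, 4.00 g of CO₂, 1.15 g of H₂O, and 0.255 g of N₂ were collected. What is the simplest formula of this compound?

mol C = 4.00 g CO₂ ÷ 44.009 g/mol = 0.09089 mol
mol H = 2 × 1.15 g H₂O ÷ 18.015 g/mol = 0.1277 mol
mol N = 2 × 0.255 g N₂ ÷ 28.014 g/mol = 0.01821 mol
mass O = 2.64 − (1.092 + 0.1287 + 0.2550) = 1.165 g → mol O = 1.165 ÷ 15.999 = 0.07279 mol
Divide by the smallest (0.01821 mol): C 4.993, H 7.013, N 1.000, O 3.998

C5H7NO4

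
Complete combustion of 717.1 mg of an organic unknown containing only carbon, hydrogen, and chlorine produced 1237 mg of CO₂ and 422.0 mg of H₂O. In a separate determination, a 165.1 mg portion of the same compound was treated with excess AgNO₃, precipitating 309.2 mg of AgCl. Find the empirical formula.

C3H5Cl

mol C = 1.237 g CO₂ ÷ 44.009 g/mol = 0.028108 mol
mol H = 2 × 0.4220 g H₂O ÷ 18.015 g/mol = 0.046850 mol
From the AgCl data: mol Cl per gram of compound = (0.3092 ÷ 143.318) ÷ 0.1651 = 0.013067 mol/g, so in the 0.7171 g combustion sample mol Cl = 0.0093707 mol
Divide by the smallest (0.0093707 mol): C 3.000, H 5.000, Cl 1.000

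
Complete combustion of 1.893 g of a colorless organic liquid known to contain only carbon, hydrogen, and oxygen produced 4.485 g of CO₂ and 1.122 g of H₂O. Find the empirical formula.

C9H11O3

mol C = 4.485 g CO₂ ÷ 44.009 g/mol = 0.10191 mol
mol H = 2 × 1.122 g H₂O ÷ 18.015 g/mol = 0.12456 mol
mass O = 1.893 − (1.2241 + 0.12556) = 0.54339 g → mol O = 0.54339 ÷ 15.999 = 0.033964 mol
Divide by the smallest (0.033964 mol): C 3.001, H 3.668, O 1.000
Multiplying each by 3 gives whole numbers: C 9.00, H 11.00, O 3.00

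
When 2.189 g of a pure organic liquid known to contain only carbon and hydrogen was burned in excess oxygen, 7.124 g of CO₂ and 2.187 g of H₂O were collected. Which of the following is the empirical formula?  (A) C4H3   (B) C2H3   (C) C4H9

mol C = 7.124 g CO₂ ÷ 44.009 g/mol = 0.16188 mol
mol H = 2 × 2.187 g H₂O ÷ 18.015 g/mol = 0.24280 mol
Divide by the smallest (0.16188 mol): C 1.000, H 1.500
Multiplying each by 2 gives whole numbers: C 2.00, H 3.00

(B) C2H3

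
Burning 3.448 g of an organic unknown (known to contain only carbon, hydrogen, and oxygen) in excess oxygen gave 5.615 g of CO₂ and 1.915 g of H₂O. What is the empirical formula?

mol C = 5.615 g CO₂ ÷ 44.009 g/mol = 0.12759 mol
mol H = 2 × 1.915 g H₂O ÷ 18.015 g/mol = 0.21260 mol
mass O = 3.448 − (1.5325 + 0.21430) = 1.7012 g → mol O = 1.7012 ÷ 15.999 = 0.10633 mol
Divide by the smallest (0.10633 mol): C 1.200, H 1.999, O 1.000
Multiplying each by 5 gives whole numbers: C 6.00, H 10.00, O 5.00

C6H10O5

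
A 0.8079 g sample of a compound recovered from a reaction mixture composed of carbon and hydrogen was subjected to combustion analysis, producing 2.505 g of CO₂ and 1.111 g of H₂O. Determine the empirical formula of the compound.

mol C = 2.505 g CO₂ ÷ 44.009 g/mol = 0.056920 mol
mol H = 2 × 1.111 g H₂O ÷ 18.015 g/mol = 0.12334 mol
Divide by the smallest (0.056920 mol): C 1.000, H 2.167
Multiplying each by 6 gives whole numbers: C 6.00, H 13.00

C6H13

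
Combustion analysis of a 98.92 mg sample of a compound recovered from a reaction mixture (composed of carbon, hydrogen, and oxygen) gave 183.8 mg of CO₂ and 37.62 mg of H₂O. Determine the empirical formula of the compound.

C3H3O2

mol C = 0.1838 g CO₂ ÷ 44.009 g/mol = 0.0041764 mol
mol H = 2 × 0.03762 g H₂O ÷ 18.015 g/mol = 0.0041765 mol
mass O = 0.09892 − (0.050163 + 0.0042099) = 0.044547 g → mol O = 0.044547 ÷ 15.999 = 0.0027844 mol
Divide by the smallest (0.0027844 mol): C 1.500, H 1.500, O 1.000
Multiplying each by 2 gives whole numbers: C 3.00, H 3.00, O 2.00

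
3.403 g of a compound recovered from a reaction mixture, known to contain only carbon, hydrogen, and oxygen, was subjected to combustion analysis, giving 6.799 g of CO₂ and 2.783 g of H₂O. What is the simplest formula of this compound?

C2H4O

mol C = 6.799 g CO₂ ÷ 44.009 g/mol = 0.15449 mol
mol H = 2 × 2.783 g H₂O ÷ 18.015 g/mol = 0.30896 mol
mass O = 3.403 − (1.8556 + 0.31144) = 1.2360 g → mol O = 1.2360 ÷ 15.999 = 0.077253 mol
Divide by the smallest (0.077253 mol): C 2.000, H 3.999, O 1.000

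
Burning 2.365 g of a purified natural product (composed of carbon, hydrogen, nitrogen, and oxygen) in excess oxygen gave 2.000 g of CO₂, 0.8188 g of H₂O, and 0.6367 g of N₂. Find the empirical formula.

mol C = 2.000 g CO₂ ÷ 44.009 g/mol = 0.045445 mol
mol H = 2 × 0.8188 g H₂O ÷ 18.015 g/mol = 0.090902 mol
mol N = 2 × 0.6367 g N₂ ÷ 28.014 g/mol = 0.045456 mol
mass O = 2.365 − (0.54584 + 0.091629 + 0.63670) = 1.0908 g → mol O = 1.0908 ÷ 15.999 = 0.068181 mol
Divide by the smallest (0.045445 mol): C 1.000, H 2.000, N 1.000, O 1.500
Multiplying each by 2 gives whole numbers: C 2.00, H 4.00, N 2.00, O 3.00

C2H4N2O3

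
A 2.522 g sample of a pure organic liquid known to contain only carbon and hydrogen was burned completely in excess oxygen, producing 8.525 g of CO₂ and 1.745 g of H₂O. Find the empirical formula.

CH

mol C = 8.525 g CO₂ ÷ 44.009 g/mol = 0.19371 mol
mol H = 2 × 1.745 g H₂O ÷ 18.015 g/mol = 0.19373 mol
Divide by the smallest (0.19371 mol): C 1.000, H 1.000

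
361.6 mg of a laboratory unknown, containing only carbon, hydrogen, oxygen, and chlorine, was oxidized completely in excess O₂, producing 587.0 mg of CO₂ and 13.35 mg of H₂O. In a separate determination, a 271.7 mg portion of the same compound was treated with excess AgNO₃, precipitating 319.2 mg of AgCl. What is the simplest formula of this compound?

mol C = 0.5870 g CO₂ ÷ 44.009 g/mol = 0.013338 mol
mol H = 2 × 0.01335 g H₂O ÷ 18.015 g/mol = 0.0014821 mol
From the AgCl data: mol Cl per gram of compound = (0.3192 ÷ 143.318) ÷ 0.2717 = 0.0081973 mol/g, so in the 0.3616 g combustion sample mol Cl = 0.0029642 mol
mass O = 0.3616 − (0.16020 + 0.0014940 + 0.10508) = 0.094822 g → mol O = 0.094822 ÷ 15.999 = 0.0059267 mol
Divide by the smallest (0.0014821 mol): C 9.000, H 1.000, Cl 2.000, O 3.999

C9HCl2O4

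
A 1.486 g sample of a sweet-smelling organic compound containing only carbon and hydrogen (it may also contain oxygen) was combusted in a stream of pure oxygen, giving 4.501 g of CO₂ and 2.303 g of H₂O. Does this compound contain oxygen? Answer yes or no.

mol C = 4.501 g CO₂ ÷ 44.009 g/mol = 0.10227 mol
mol H = 2 × 2.303 g H₂O ÷ 18.015 g/mol = 0.25568 mol
C and H together account for 1.4861 g — essentially the entire 1.486 g sample — so the compound contains no oxygen.

no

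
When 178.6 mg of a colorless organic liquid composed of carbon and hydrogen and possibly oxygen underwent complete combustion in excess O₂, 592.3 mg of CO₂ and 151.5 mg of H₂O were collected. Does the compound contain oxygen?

no

mol C = 0.5923 g CO₂ ÷ 44.009 g/mol = 0.013459 mol
mol H = 2 × 0.1515 g H₂O ÷ 18.015 g/mol = 0.016819 mol
C and H together account for 0.17861 g — essentially the entire 0.1786 g sample — so the compound contains no oxygen.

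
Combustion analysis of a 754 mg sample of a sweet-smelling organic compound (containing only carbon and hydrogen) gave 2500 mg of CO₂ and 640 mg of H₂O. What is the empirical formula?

C4H5

mol C = 2.50 g CO₂ ÷ 44.009 g/mol = 0.05681 mol
mol H = 2 × 0.640 g H₂O ÷ 18.015 g/mol = 0.07105 mol
Divide by the smallest (0.05681 mol): C 1.000, H 1.251
Multiplying each by 4 gives whole numbers: C 4.00, H 5.00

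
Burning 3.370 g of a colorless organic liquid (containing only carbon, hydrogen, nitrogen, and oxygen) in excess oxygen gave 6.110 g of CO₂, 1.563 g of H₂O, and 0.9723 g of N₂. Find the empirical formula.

C4H5N2O

mol C = 6.110 g CO₂ ÷ 44.009 g/mol = 0.13884 mol
mol H = 2 × 1.563 g H₂O ÷ 18.015 g/mol = 0.17352 mol
mol N = 2 × 0.9723 g N₂ ÷ 28.014 g/mol = 0.069415 mol
mass O = 3.370 − (1.6676 + 0.17491 + 0.97230) = 0.55524 g → mol O = 0.55524 ÷ 15.999 = 0.034705 mol
Divide by the smallest (0.034705 mol): C 4.000, H 5.000, N 2.000, O 1.000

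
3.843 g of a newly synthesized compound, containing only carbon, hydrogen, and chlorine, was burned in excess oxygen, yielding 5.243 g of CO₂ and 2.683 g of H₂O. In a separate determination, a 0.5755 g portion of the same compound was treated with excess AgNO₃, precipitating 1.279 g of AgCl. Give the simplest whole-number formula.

C2H5Cl

mol C = 5.243 g CO₂ ÷ 44.009 g/mol = 0.11913 mol
mol H = 2 × 2.683 g H₂O ÷ 18.015 g/mol = 0.29786 mol
From the AgCl data: mol Cl per gram of compound = (1.279 ÷ 143.318) ÷ 0.5755 = 0.015507 mol/g, so in the 3.843 g combustion sample mol Cl = 0.059593 mol
Divide by the smallest (0.059593 mol): C 1.999, H 4.998, Cl 1.000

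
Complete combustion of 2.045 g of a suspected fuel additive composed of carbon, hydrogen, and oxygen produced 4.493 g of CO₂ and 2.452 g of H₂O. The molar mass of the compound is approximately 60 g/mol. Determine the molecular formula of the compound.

C3H8O

mol C = 4.493 g CO₂ ÷ 44.009 g/mol = 0.10209 mol
mol H = 2 × 2.452 g H₂O ÷ 18.015 g/mol = 0.27222 mol
mass O = 2.045 − (1.2262 + 0.27440) = 0.54437 g → mol O = 0.54437 ÷ 15.999 = 0.034025 mol
Divide by the smallest (0.034025 mol): C 3.001, H 8.000, O 1.000
Empirical formula: C3H8O
Empirical-formula mass = 60.10 g/mol; 60 ÷ 60.10 ≈ 1, so the molecular formula is C3H8O.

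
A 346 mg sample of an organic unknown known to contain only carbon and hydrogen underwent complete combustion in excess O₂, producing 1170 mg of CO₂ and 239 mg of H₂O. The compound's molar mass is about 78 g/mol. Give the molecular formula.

C6H6

mol C = 1.17 g CO₂ ÷ 44.009 g/mol = 0.02659 mol
mol H = 2 × 0.239 g H₂O ÷ 18.015 g/mol = 0.02653 mol
Divide by the smallest (0.02653 mol): C 1.002, H 1.000
Empirical formula: CH
Empirical-formula mass = 13.02 g/mol; 78 ÷ 13.02 ≈ 6, so the molecular formula is C6H6.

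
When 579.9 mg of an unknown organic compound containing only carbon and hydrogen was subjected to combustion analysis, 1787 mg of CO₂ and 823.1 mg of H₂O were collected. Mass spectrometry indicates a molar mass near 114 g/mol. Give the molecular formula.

C8H18

mol C = 1.787 g CO₂ ÷ 44.009 g/mol = 0.040605 mol
mol H = 2 × 0.8231 g H₂O ÷ 18.015 g/mol = 0.091379 mol
Divide by the smallest (0.040605 mol): C 1.000, H 2.250
Multiplying each by 4 gives whole numbers: C 4.00, H 9.00
Empirical formula: C4H9
Empirical-formula mass = 57.12 g/mol; 114 ÷ 57.12 ≈ 2, so the molecular formula is C8H18.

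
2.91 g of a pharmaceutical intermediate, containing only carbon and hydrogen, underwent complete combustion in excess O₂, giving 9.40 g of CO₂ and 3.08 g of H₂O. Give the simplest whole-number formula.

C5H8

mol C = 9.40 g CO₂ ÷ 44.009 g/mol = 0.2136 mol
mol H = 2 × 3.08 g H₂O ÷ 18.015 g/mol = 0.3419 mol
Divide by the smallest (0.2136 mol): C 1.000, H 1.601
Multiplying each by 5 gives whole numbers: C 5.00, H 8.00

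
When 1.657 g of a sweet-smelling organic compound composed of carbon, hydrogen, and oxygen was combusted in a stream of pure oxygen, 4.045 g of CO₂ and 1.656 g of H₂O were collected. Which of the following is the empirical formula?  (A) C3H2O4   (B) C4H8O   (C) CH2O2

(B) C4H8O

mol C = 4.045 g CO₂ ÷ 44.009 g/mol = 0.091913 mol
mol H = 2 × 1.656 g H₂O ÷ 18.015 g/mol = 0.18385 mol
mass O = 1.657 − (1.1040 + 0.18532) = 0.36772 g → mol O = 0.36772 ÷ 15.999 = 0.022984 mol
Divide by the smallest (0.022984 mol): C 3.999, H 7.999, O 1.000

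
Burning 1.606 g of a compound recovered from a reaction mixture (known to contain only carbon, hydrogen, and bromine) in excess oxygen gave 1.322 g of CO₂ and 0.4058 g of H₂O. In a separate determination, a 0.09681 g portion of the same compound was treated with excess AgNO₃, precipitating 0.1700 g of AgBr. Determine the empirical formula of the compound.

mol C = 1.322 g CO₂ ÷ 44.009 g/mol = 0.030039 mol
mol H = 2 × 0.4058 g H₂O ÷ 18.015 g/mol = 0.045051 mol
From the AgBr data: mol Br per gram of compound = (0.1700 ÷ 187.772) ÷ 0.09681 = 0.0093519 mol/g, so in the 1.606 g combustion sample mol Br = 0.015019 mol
Divide by the smallest (0.015019 mol): C 2.000, H 3.000, Br 1.000

C2H3Br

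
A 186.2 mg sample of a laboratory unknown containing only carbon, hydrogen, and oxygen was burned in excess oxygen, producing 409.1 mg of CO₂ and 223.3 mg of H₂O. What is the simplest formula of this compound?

C3H8O

mol C = 0.4091 g CO₂ ÷ 44.009 g/mol = 0.0092958 mol
mol H = 2 × 0.2233 g H₂O ÷ 18.015 g/mol = 0.024790 mol
mass O = 0.1862 − (0.11165 + 0.024989) = 0.049559 g → mol O = 0.049559 ÷ 15.999 = 0.0030976 mol
Divide by the smallest (0.0030976 mol): C 3.001, H 8.003, O 1.000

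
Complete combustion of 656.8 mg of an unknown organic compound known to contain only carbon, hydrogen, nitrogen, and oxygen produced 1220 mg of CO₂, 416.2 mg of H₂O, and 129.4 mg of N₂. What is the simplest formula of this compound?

C3H5NO

mol C = 1.220 g CO₂ ÷ 44.009 g/mol = 0.027722 mol
mol H = 2 × 0.4162 g H₂O ÷ 18.015 g/mol = 0.046206 mol
mol N = 2 × 0.1294 g N₂ ÷ 28.014 g/mol = 0.0092382 mol
mass O = 0.6568 − (0.33296 + 0.046576 + 0.12940) = 0.14786 g → mol O = 0.14786 ÷ 15.999 = 0.0092418 mol
Divide by the smallest (0.0092382 mol): C 3.001, H 5.002, N 1.000, O 1.000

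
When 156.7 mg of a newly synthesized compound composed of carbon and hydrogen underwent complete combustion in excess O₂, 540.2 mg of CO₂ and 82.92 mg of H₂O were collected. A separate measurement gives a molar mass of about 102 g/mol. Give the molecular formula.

mol C = 0.5402 g CO₂ ÷ 44.009 g/mol = 0.012275 mol
mol H = 2 × 0.08292 g H₂O ÷ 18.015 g/mol = 0.0092057 mol
Divide by the smallest (0.0092057 mol): C 1.333, H 1.000
Multiplying each by 3 gives whole numbers: C 4.00, H 3.00
Empirical formula: C4H3
Empirical-formula mass = 51.07 g/mol; 102 ÷ 51.07 ≈ 2, so the molecular formula is C8H6.

C8H6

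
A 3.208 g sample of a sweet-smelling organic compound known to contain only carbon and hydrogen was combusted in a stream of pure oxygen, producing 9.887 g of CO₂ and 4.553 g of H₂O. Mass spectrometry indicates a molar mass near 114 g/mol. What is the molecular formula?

C8H18

mol C = 9.887 g CO₂ ÷ 44.009 g/mol = 0.22466 mol
mol H = 2 × 4.553 g H₂O ÷ 18.015 g/mol = 0.50547 mol
Divide by the smallest (0.22466 mol): C 1.000, H 2.250
Multiplying each by 4 gives whole numbers: C 4.00, H 9.00
Empirical formula: C4H9
Empirical-formula mass = 57.12 g/mol; 114 ÷ 57.12 ≈ 2, so the molecular formula is C8H18.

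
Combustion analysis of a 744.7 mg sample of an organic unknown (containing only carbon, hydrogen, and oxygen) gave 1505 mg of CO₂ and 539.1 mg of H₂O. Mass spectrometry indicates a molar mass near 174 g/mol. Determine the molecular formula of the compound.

mol C = 1.505 g CO₂ ÷ 44.009 g/mol = 0.034198 mol
mol H = 2 × 0.5391 g H₂O ÷ 18.015 g/mol = 0.059850 mol
mass O = 0.7447 − (0.41075 + 0.060329) = 0.27362 g → mol O = 0.27362 ÷ 15.999 = 0.017103 mol
Divide by the smallest (0.017103 mol): C 2.000, H 3.499, O 1.000
Multiplying each by 2 gives whole numbers: C 4.00, H 7.00, O 2.00
Empirical formula: C4H7O2
Empirical-formula mass = 87.10 g/mol; 174 ÷ 87.10 ≈ 2, so the molecular formula is C8H14O4.

C8H14O4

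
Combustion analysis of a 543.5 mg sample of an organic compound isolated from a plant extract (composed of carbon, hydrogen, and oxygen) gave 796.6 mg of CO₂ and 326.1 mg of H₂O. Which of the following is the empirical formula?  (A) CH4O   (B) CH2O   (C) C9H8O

(B) CH2O

mol C = 0.7966 g CO₂ ÷ 44.009 g/mol = 0.018101 mol
mol H = 2 × 0.3261 g H₂O ÷ 18.015 g/mol = 0.036203 mol
mass O = 0.5435 − (0.21741 + 0.036493) = 0.28960 g → mol O = 0.28960 ÷ 15.999 = 0.018101 mol
Divide by the smallest (0.018101 mol): C 1.000, H 2.000, O 1.000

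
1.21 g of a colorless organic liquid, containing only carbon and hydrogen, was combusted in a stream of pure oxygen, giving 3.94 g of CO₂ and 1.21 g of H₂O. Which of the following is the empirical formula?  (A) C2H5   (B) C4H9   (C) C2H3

mol C = 3.94 g CO₂ ÷ 44.009 g/mol = 0.08953 mol
mol H = 2 × 1.21 g H₂O ÷ 18.015 g/mol = 0.1343 mol
Divide by the smallest (0.08953 mol): C 1.000, H 1.500
Multiplying each by 2 gives whole numbers: C 2.00, H 3.00

(C) C2H3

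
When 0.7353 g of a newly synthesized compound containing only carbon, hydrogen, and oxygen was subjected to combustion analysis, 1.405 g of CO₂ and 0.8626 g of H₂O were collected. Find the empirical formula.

mol C = 1.405 g CO₂ ÷ 44.009 g/mol = 0.031925 mol
mol H = 2 × 0.8626 g H₂O ÷ 18.015 g/mol = 0.095765 mol
mass O = 0.7353 − (0.38345 + 0.096531) = 0.25531 g → mol O = 0.25531 ÷ 15.999 = 0.015958 mol
Divide by the smallest (0.015958 mol): C 2.001, H 6.001, O 1.000

C2H6O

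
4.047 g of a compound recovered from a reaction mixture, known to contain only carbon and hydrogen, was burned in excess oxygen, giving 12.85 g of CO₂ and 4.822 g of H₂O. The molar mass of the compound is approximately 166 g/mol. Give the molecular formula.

mol C = 12.85 g CO₂ ÷ 44.009 g/mol = 0.29199 mol
mol H = 2 × 4.822 g H₂O ÷ 18.015 g/mol = 0.53533 mol
Divide by the smallest (0.29199 mol): C 1.000, H 1.833
Multiplying each by 6 gives whole numbers: C 6.00, H 11.00
Empirical formula: C6H11
Empirical-formula mass = 83.15 g/mol; 166 ÷ 83.15 ≈ 2, so the molecular formula is C12H22.

C12H22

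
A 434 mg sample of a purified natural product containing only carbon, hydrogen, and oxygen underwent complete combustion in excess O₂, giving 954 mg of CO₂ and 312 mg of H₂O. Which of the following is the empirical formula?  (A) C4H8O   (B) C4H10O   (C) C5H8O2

(C) C5H8O2

mol C = 0.954 g CO₂ ÷ 44.009 g/mol = 0.02168 mol
mol H = 2 × 0.312 g H₂O ÷ 18.015 g/mol = 0.03464 mol
mass O = 0.434 − (0.2604 + 0.03491) = 0.1387 g → mol O = 0.1387 ÷ 15.999 = 0.008670 mol
Divide by the smallest (0.008670 mol): C 2.500, H 3.995, O 1.000
Multiplying each by 2 gives whole numbers: C 5.00, H 7.99, O 2.00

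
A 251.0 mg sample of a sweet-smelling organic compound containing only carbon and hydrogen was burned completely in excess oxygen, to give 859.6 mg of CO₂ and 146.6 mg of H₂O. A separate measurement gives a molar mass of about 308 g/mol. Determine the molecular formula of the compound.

mol C = 0.8596 g CO₂ ÷ 44.009 g/mol = 0.019532 mol
mol H = 2 × 0.1466 g H₂O ÷ 18.015 g/mol = 0.016275 mol
Divide by the smallest (0.016275 mol): C 1.200, H 1.000
Multiplying each by 5 gives whole numbers: C 6.00, H 5.00
Empirical formula: C6H5
Empirical-formula mass = 77.11 g/mol; 308 ÷ 77.11 ≈ 4, so the molecular formula is C24H20.

C24H20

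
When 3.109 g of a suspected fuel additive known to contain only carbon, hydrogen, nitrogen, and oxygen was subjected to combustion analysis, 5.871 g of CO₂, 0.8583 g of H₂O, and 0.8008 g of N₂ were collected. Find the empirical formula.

mol C = 5.871 g CO₂ ÷ 44.009 g/mol = 0.13340 mol
mol H = 2 × 0.8583 g H₂O ÷ 18.015 g/mol = 0.095287 mol
mol N = 2 × 0.8008 g N₂ ÷ 28.014 g/mol = 0.057171 mol
mass O = 3.109 − (1.6023 + 0.096050 + 0.80080) = 0.60983 g → mol O = 0.60983 ÷ 15.999 = 0.038117 mol
Divide by the smallest (0.038117 mol): C 3.500, H 2.500, N 1.500, O 1.000
Multiplying each by 2 gives whole numbers: C 7.00, H 5.00, N 3.00, O 2.00

C7H5N3O2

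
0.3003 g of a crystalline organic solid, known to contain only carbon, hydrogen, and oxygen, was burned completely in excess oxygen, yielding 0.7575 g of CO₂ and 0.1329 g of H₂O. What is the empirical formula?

mol C = 0.7575 g CO₂ ÷ 44.009 g/mol = 0.017212 mol
mol H = 2 × 0.1329 g H₂O ÷ 18.015 g/mol = 0.014754 mol
mass O = 0.3003 − (0.20674 + 0.014872) = 0.078690 g → mol O = 0.078690 ÷ 15.999 = 0.0049184 mol
Divide by the smallest (0.0049184 mol): C 3.500, H 3.000, O 1.000
Multiplying each by 2 gives whole numbers: C 7.00, H 6.00, O 2.00

C7H6O2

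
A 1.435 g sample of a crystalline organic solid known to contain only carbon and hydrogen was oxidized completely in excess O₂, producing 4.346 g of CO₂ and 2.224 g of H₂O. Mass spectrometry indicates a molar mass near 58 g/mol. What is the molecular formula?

mol C = 4.346 g CO₂ ÷ 44.009 g/mol = 0.098753 mol
mol H = 2 × 2.224 g H₂O ÷ 18.015 g/mol = 0.24691 mol
Divide by the smallest (0.098753 mol): C 1.000, H 2.500
Multiplying each by 2 gives whole numbers: C 2.00, H 5.00
Empirical formula: C2H5
Empirical-formula mass = 29.06 g/mol; 58 ÷ 29.06 ≈ 2, so the molecular formula is C4H10.

C4H10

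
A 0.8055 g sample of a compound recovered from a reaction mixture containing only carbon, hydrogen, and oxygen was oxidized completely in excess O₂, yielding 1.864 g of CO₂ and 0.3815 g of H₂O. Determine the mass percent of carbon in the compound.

mol C = 1.864 g CO₂ ÷ 44.009 g/mol = 0.042355 mol
mol H = 2 × 0.3815 g H₂O ÷ 18.015 g/mol = 0.042354 mol
mass O = 0.8055 − (0.50873 + 0.042692) = 0.25408 g → mol O = 0.25408 ÷ 15.999 = 0.015881 mol
mass % C = 0.50873 g ÷ 0.8055 g × 100%

63.16%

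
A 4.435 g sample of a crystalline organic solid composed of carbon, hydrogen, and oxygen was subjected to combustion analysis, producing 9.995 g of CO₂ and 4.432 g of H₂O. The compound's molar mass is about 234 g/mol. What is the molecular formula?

C12H26O4

mol C = 9.995 g CO₂ ÷ 44.009 g/mol = 0.22711 mol
mol H = 2 × 4.432 g H₂O ÷ 18.015 g/mol = 0.49203 mol
mass O = 4.435 − (2.7278 + 0.49597) = 1.2112 g → mol O = 1.2112 ÷ 15.999 = 0.075703 mol
Divide by the smallest (0.075703 mol): C 3.000, H 6.499, O 1.000
Multiplying each by 2 gives whole numbers: C 6.00, H 13.00, O 2.00
Empirical formula: C6H13O2
Empirical-formula mass = 117.17 g/mol; 234 ÷ 117.17 ≈ 2, so the molecular formula is C12H26O4.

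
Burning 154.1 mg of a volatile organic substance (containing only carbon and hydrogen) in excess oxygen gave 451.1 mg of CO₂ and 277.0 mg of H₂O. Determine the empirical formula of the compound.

mol C = 0.4511 g CO₂ ÷ 44.009 g/mol = 0.010250 mol
mol H = 2 × 0.2770 g H₂O ÷ 18.015 g/mol = 0.030752 mol
Divide by the smallest (0.010250 mol): C 1.000, H 3.000

CH3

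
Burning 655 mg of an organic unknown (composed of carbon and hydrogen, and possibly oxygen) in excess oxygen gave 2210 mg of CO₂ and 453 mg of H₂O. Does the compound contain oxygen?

mol C = 2.21 g CO₂ ÷ 44.009 g/mol = 0.05022 mol
mol H = 2 × 0.453 g H₂O ÷ 18.015 g/mol = 0.05029 mol
C and H together account for 0.6539 g — essentially the entire 0.655 g sample — so the compound contains no oxygen.

no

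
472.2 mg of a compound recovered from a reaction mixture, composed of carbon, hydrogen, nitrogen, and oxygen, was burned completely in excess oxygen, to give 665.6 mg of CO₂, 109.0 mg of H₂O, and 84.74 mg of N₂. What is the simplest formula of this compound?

mol C = 0.6656 g CO₂ ÷ 44.009 g/mol = 0.015124 mol
mol H = 2 × 0.1090 g H₂O ÷ 18.015 g/mol = 0.012101 mol
mol N = 2 × 0.08474 g N₂ ÷ 28.014 g/mol = 0.0060498 mol
mass O = 0.4722 − (0.18166 + 0.012198 + 0.084740) = 0.19361 g → mol O = 0.19361 ÷ 15.999 = 0.012101 mol
Divide by the smallest (0.0060498 mol): C 2.500, H 2.000, N 1.000, O 2.000
Multiplying each by 2 gives whole numbers: C 5.00, H 4.00, N 2.00, O 4.00

C5H4N2O4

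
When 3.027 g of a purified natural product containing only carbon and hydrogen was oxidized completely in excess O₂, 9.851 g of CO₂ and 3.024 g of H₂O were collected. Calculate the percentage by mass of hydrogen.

mol C = 9.851 g CO₂ ÷ 44.009 g/mol = 0.22384 mol
mol H = 2 × 3.024 g H₂O ÷ 18.015 g/mol = 0.33572 mol
mass % H = 0.33841 g ÷ 3.027 g × 100%

11.18%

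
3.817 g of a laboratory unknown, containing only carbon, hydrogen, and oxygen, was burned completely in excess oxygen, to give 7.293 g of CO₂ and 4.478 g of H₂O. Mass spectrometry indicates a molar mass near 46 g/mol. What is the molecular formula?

mol C = 7.293 g CO₂ ÷ 44.009 g/mol = 0.16572 mol
mol H = 2 × 4.478 g H₂O ÷ 18.015 g/mol = 0.49714 mol
mass O = 3.817 − (1.9904 + 0.50112) = 1.3255 g → mol O = 1.3255 ÷ 15.999 = 0.082847 mol
Divide by the smallest (0.082847 mol): C 2.000, H 6.001, O 1.000
Empirical formula: C2H6O
Empirical-formula mass = 46.07 g/mol; 46 ÷ 46.07 ≈ 1, so the molecular formula is C2H6O.

C2H6O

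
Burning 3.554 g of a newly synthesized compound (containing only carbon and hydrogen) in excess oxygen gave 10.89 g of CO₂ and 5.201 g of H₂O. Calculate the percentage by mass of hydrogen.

16.38%

mol C = 10.89 g CO₂ ÷ 44.009 g/mol = 0.24745 mol
mol H = 2 × 5.201 g H₂O ÷ 18.015 g/mol = 0.57741 mol
mass % H = 0.58203 g ÷ 3.554 g × 100%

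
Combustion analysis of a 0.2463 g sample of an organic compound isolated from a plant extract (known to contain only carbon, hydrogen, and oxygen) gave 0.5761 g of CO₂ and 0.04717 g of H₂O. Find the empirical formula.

mol C = 0.5761 g CO₂ ÷ 44.009 g/mol = 0.013091 mol
mol H = 2 × 0.04717 g H₂O ÷ 18.015 g/mol = 0.0052367 mol
mass O = 0.2463 − (0.15723 + 0.0052786) = 0.083791 g → mol O = 0.083791 ÷ 15.999 = 0.0052373 mol
Divide by the smallest (0.0052367 mol): C 2.500, H 1.000, O 1.000
Multiplying each by 2 gives whole numbers: C 5.00, H 2.00, O 2.00

C5H2O2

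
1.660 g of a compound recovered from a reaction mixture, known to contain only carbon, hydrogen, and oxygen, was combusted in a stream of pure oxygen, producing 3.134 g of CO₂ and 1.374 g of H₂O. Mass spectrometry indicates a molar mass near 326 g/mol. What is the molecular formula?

C14H30O8

mol C = 3.134 g CO₂ ÷ 44.009 g/mol = 0.071213 mol
mol H = 2 × 1.374 g H₂O ÷ 18.015 g/mol = 0.15254 mol
mass O = 1.660 − (0.85534 + 0.15376) = 0.65090 g → mol O = 0.65090 ÷ 15.999 = 0.040684 mol
Divide by the smallest (0.040684 mol): C 1.750, H 3.749, O 1.000
Multiplying each by 4 gives whole numbers: C 7.00, H 15.00, O 4.00
Empirical formula: C7H15O4
Empirical-formula mass = 163.19 g/mol; 326 ÷ 163.19 ≈ 2, so the molecular formula is C14H30O8.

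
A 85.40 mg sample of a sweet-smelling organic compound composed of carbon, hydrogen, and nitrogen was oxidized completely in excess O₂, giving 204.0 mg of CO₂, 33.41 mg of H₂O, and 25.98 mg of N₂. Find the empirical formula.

C5H4N2

mol C = 0.2040 g CO₂ ÷ 44.009 g/mol = 0.0046354 mol
mol H = 2 × 0.03341 g H₂O ÷ 18.015 g/mol = 0.0037091 mol
mol N = 2 × 0.02598 g N₂ ÷ 28.014 g/mol = 0.0018548 mol
Divide by the smallest (0.0018548 mol): C 2.499, H 2.000, N 1.000
Multiplying each by 2 gives whole numbers: C 5.00, H 4.00, N 2.00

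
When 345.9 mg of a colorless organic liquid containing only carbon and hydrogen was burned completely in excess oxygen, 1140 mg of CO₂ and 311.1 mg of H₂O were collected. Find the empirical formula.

mol C = 1.140 g CO₂ ÷ 44.009 g/mol = 0.025904 mol
mol H = 2 × 0.3111 g H₂O ÷ 18.015 g/mol = 0.034538 mol
Divide by the smallest (0.025904 mol): C 1.000, H 1.333
Multiplying each by 3 gives whole numbers: C 3.00, H 4.00

C3H4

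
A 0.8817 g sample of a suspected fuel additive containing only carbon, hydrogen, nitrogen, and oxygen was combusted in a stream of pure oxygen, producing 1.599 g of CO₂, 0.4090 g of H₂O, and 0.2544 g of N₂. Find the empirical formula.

mol C = 1.599 g CO₂ ÷ 44.009 g/mol = 0.036333 mol
mol H = 2 × 0.4090 g H₂O ÷ 18.015 g/mol = 0.045407 mol
mol N = 2 × 0.2544 g N₂ ÷ 28.014 g/mol = 0.018162 mol
mass O = 0.8817 − (0.43640 + 0.045770 + 0.25440) = 0.14513 g → mol O = 0.14513 ÷ 15.999 = 0.0090711 mol
Divide by the smallest (0.0090711 mol): C 4.005, H 5.006, N 2.002, O 1.000

C4H5N2O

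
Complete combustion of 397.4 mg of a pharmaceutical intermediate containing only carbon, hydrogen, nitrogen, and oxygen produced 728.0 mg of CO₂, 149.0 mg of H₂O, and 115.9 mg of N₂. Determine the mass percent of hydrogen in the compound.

mol C = 0.7280 g CO₂ ÷ 44.009 g/mol = 0.016542 mol
mol H = 2 × 0.1490 g H₂O ÷ 18.015 g/mol = 0.016542 mol
mol N = 2 × 0.1159 g N₂ ÷ 28.014 g/mol = 0.0082744 mol
mass O = 0.3974 − (0.19869 + 0.016674 + 0.11590) = 0.066139 g → mol O = 0.066139 ÷ 15.999 = 0.0041340 mol
mass % H = 0.016674 g ÷ 0.3974 g × 100%

4.20%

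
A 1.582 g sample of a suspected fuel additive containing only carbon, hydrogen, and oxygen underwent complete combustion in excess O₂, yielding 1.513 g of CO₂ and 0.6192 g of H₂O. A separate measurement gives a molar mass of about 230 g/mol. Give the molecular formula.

mol C = 1.513 g CO₂ ÷ 44.009 g/mol = 0.034379 mol
mol H = 2 × 0.6192 g H₂O ÷ 18.015 g/mol = 0.068743 mol
mass O = 1.582 − (0.41293 + 0.069293) = 1.0998 g → mol O = 1.0998 ÷ 15.999 = 0.068740 mol
Divide by the smallest (0.034379 mol): C 1.000, H 2.000, O 1.999
Empirical formula: CH2O2
Empirical-formula mass = 46.02 g/mol; 230 ÷ 46.02 ≈ 5, so the molecular formula is C5H10O10.

C5H10O10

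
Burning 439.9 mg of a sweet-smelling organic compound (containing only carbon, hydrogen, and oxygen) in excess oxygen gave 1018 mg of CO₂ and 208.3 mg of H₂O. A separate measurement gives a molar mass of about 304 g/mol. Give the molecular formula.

mol C = 1.018 g CO₂ ÷ 44.009 g/mol = 0.023132 mol
mol H = 2 × 0.2083 g H₂O ÷ 18.015 g/mol = 0.023125 mol
mass O = 0.4399 − (0.27783 + 0.023310) = 0.13876 g → mol O = 0.13876 ÷ 15.999 = 0.0086728 mol
Divide by the smallest (0.0086728 mol): C 2.667, H 2.666, O 1.000
Multiplying each by 3 gives whole numbers: C 8.00, H 8.00, O 3.00
Empirical formula: C8H8O3
Empirical-formula mass = 152.15 g/mol; 304 ÷ 152.15 ≈ 2, so the molecular formula is C16H16O6.

C16H16O6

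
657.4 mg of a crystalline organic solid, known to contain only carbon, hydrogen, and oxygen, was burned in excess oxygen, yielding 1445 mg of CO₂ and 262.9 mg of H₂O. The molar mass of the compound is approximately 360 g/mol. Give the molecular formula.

mol C = 1.445 g CO₂ ÷ 44.009 g/mol = 0.032834 mol
mol H = 2 × 0.2629 g H₂O ÷ 18.015 g/mol = 0.029187 mol
mass O = 0.6574 − (0.39437 + 0.029420) = 0.23361 g → mol O = 0.23361 ÷ 15.999 = 0.014601 mol
Divide by the smallest (0.014601 mol): C 2.249, H 1.999, O 1.000
Multiplying each by 4 gives whole numbers: C 8.99, H 8.00, O 4.00
Empirical formula: C9H8O4
Empirical-formula mass = 180.16 g/mol; 360 ÷ 180.16 ≈ 2, so the molecular formula is C18H16O8.

C18H16O8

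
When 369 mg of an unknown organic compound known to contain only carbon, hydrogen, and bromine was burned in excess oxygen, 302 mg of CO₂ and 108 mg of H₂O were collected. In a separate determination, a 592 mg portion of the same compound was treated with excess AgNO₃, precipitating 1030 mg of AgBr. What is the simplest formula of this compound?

mol C = 0.302 g CO₂ ÷ 44.009 g/mol = 0.006862 mol
mol H = 2 × 0.108 g H₂O ÷ 18.015 g/mol = 0.01199 mol
From the AgBr data: mol Br per gram of compound = (1.03 ÷ 187.772) ÷ 0.592 = 0.009266 mol/g, so in the 0.369 g combustion sample mol Br = 0.003419 mol
Divide by the smallest (0.003419 mol): C 2.007, H 3.507, Br 1.000
Multiplying each by 2 gives whole numbers: C 4.01, H 7.01, Br 2.00

C4H7Br2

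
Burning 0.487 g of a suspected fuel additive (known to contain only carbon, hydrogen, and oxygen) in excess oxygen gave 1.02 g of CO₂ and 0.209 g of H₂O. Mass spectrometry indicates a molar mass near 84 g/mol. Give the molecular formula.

mol C = 1.02 g CO₂ ÷ 44.009 g/mol = 0.02318 mol
mol H = 2 × 0.209 g H₂O ÷ 18.015 g/mol = 0.02320 mol
mass O = 0.487 − (0.2784 + 0.02339) = 0.1852 g → mol O = 0.1852 ÷ 15.999 = 0.01158 mol
Divide by the smallest (0.01158 mol): C 2.002, H 2.004, O 1.000
Empirical formula: C2H2O
Empirical-formula mass = 42.04 g/mol; 84 ÷ 42.04 ≈ 2, so the molecular formula is C4H4O2.

C4H4O2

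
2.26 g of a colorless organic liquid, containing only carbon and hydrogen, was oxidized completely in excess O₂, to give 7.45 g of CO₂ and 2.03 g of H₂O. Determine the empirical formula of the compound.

mol C = 7.45 g CO₂ ÷ 44.009 g/mol = 0.1693 mol
mol H = 2 × 2.03 g H₂O ÷ 18.015 g/mol = 0.2254 mol
Divide by the smallest (0.1693 mol): C 1.000, H 1.331
Multiplying each by 3 gives whole numbers: C 3.00, H 3.99

C3H4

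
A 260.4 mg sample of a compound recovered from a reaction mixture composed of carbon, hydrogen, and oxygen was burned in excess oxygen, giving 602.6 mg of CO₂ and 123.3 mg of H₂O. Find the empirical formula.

C8H8O3

mol C = 0.6026 g CO₂ ÷ 44.009 g/mol = 0.013693 mol
mol H = 2 × 0.1233 g H₂O ÷ 18.015 g/mol = 0.013689 mol
mass O = 0.2604 − (0.16446 + 0.013798) = 0.082139 g → mol O = 0.082139 ÷ 15.999 = 0.0051340 mol
Divide by the smallest (0.0051340 mol): C 2.667, H 2.666, O 1.000
Multiplying each by 3 gives whole numbers: C 8.00, H 8.00, O 3.00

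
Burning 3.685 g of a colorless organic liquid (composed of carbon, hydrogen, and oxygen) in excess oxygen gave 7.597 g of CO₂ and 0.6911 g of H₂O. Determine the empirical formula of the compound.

C9H4O5

mol C = 7.597 g CO₂ ÷ 44.009 g/mol = 0.17262 mol
mol H = 2 × 0.6911 g H₂O ÷ 18.015 g/mol = 0.076725 mol
mass O = 3.685 − (2.0734 + 0.077339) = 1.5343 g → mol O = 1.5343 ÷ 15.999 = 0.095898 mol
Divide by the smallest (0.076725 mol): C 2.250, H 1.000, O 1.250
Multiplying each by 4 gives whole numbers: C 9.00, H 4.00, O 5.00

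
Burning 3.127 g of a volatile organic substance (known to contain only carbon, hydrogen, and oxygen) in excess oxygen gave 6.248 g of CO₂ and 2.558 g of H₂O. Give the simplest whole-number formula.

mol C = 6.248 g CO₂ ÷ 44.009 g/mol = 0.14197 mol
mol H = 2 × 2.558 g H₂O ÷ 18.015 g/mol = 0.28399 mol
mass O = 3.127 − (1.7052 + 0.28626) = 1.1355 g → mol O = 1.1355 ÷ 15.999 = 0.070975 mol
Divide by the smallest (0.070975 mol): C 2.000, H 4.001, O 1.000

C2H4O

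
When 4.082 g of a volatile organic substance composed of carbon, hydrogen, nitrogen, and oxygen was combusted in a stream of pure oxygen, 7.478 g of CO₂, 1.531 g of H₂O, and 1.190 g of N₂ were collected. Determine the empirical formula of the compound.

mol C = 7.478 g CO₂ ÷ 44.009 g/mol = 0.16992 mol
mol H = 2 × 1.531 g H₂O ÷ 18.015 g/mol = 0.16997 mol
mol N = 2 × 1.190 g N₂ ÷ 28.014 g/mol = 0.084958 mol
mass O = 4.082 − (2.0409 + 0.17133 + 1.1900) = 0.67976 g → mol O = 0.67976 ÷ 15.999 = 0.042488 mol
Divide by the smallest (0.042488 mol): C 3.999, H 4.000, N 2.000, O 1.000

C4H4N2O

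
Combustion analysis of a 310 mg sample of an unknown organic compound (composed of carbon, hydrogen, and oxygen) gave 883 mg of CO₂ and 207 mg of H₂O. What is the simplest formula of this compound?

C7H8O

mol C = 0.883 g CO₂ ÷ 44.009 g/mol = 0.02006 mol
mol H = 2 × 0.207 g H₂O ÷ 18.015 g/mol = 0.02298 mol
mass O = 0.310 − (0.2410 + 0.02316) = 0.04585 g → mol O = 0.04585 ÷ 15.999 = 0.002866 mol
Divide by the smallest (0.002866 mol): C 7.002, H 8.020, O 1.000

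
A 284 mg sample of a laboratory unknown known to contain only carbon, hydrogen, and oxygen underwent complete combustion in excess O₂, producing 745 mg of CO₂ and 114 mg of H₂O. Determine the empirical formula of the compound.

mol C = 0.745 g CO₂ ÷ 44.009 g/mol = 0.01693 mol
mol H = 2 × 0.114 g H₂O ÷ 18.015 g/mol = 0.01266 mol
mass O = 0.284 − (0.2033 + 0.01276) = 0.06792 g → mol O = 0.06792 ÷ 15.999 = 0.004245 mol
Divide by the smallest (0.004245 mol): C 3.988, H 2.981, O 1.000

C4H3O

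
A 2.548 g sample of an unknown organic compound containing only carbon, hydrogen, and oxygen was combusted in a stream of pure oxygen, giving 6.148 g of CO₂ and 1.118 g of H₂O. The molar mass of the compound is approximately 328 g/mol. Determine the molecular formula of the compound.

C18H16O6

mol C = 6.148 g CO₂ ÷ 44.009 g/mol = 0.13970 mol
mol H = 2 × 1.118 g H₂O ÷ 18.015 g/mol = 0.12412 mol
mass O = 2.548 − (1.6779 + 0.12511) = 0.74497 g → mol O = 0.74497 ÷ 15.999 = 0.046563 mol
Divide by the smallest (0.046563 mol): C 3.000, H 2.666, O 1.000
Multiplying each by 3 gives whole numbers: C 9.00, H 8.00, O 3.00
Empirical formula: C9H8O3
Empirical-formula mass = 164.16 g/mol; 328 ÷ 164.16 ≈ 2, so the molecular formula is C18H16O6.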